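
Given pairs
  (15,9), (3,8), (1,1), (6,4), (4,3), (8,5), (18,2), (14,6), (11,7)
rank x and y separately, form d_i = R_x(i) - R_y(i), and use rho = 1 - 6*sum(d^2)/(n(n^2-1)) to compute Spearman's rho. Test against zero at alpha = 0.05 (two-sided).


Step 1: Rank x and y separately (midranks; no ties here).
rank(x): 15->8, 3->2, 1->1, 6->4, 4->3, 8->5, 18->9, 14->7, 11->6
rank(y): 9->9, 8->8, 1->1, 4->4, 3->3, 5->5, 2->2, 6->6, 7->7
Step 2: d_i = R_x(i) - R_y(i); compute d_i^2.
  (8-9)^2=1, (2-8)^2=36, (1-1)^2=0, (4-4)^2=0, (3-3)^2=0, (5-5)^2=0, (9-2)^2=49, (7-6)^2=1, (6-7)^2=1
sum(d^2) = 88.
Step 3: rho = 1 - 6*88 / (9*(9^2 - 1)) = 1 - 528/720 = 0.266667.
Step 4: Under H0, t = rho * sqrt((n-2)/(1-rho^2)) = 0.7320 ~ t(7).
Step 5: Two-sided p-value from the t-distribution with 7 df = 0.487922.
Step 6: alpha = 0.05. fail to reject H0.

rho = 0.2667, p = 0.487922, fail to reject H0 at alpha = 0.05.


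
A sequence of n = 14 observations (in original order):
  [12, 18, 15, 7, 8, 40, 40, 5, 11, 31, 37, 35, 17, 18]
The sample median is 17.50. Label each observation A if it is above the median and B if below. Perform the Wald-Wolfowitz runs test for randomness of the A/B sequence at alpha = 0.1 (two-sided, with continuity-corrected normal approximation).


Step 1: Compute median = 17.50; label A = above, B = below.
Labels in order: BABBBAABBAAABA  (n_A = 7, n_B = 7)
Step 2: Count runs R = 8.
Step 3: Under H0 (random ordering), E[R] = 2*n_A*n_B/(n_A+n_B) + 1 = 2*7*7/14 + 1 = 8.0000.
        Var[R] = 2*n_A*n_B*(2*n_A*n_B - n_A - n_B) / ((n_A+n_B)^2 * (n_A+n_B-1)) = 8232/2548 = 3.2308.
        SD[R] = 1.7974.
Step 4: R = E[R], so z = 0 with no continuity correction.
Step 5: Two-sided p-value via normal approximation = 2*(1 - Phi(|z|)) = 1.000000.
Step 6: alpha = 0.1. fail to reject H0.

R = 8, z = 0.0000, p = 1.000000, fail to reject H0.


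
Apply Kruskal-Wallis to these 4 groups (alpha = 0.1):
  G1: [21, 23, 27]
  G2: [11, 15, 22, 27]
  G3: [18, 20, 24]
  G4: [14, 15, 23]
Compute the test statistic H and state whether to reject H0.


Step 1: Combine all N = 13 observations and assign midranks.
sorted (value, group, rank): (11,G2,1), (14,G4,2), (15,G2,3.5), (15,G4,3.5), (18,G3,5), (20,G3,6), (21,G1,7), (22,G2,8), (23,G1,9.5), (23,G4,9.5), (24,G3,11), (27,G1,12.5), (27,G2,12.5)
Step 2: Sum ranks within each group.
R_1 = 29 (n_1 = 3)
R_2 = 25 (n_2 = 4)
R_3 = 22 (n_3 = 3)
R_4 = 15 (n_4 = 3)
Step 3: H = 12/(N(N+1)) * sum(R_i^2/n_i) - 3(N+1)
     = 12/(13*14) * (29^2/3 + 25^2/4 + 22^2/3 + 15^2/3) - 3*14
     = 0.065934 * 672.917 - 42
     = 2.368132.
Step 4: Ties present; correction factor C = 1 - 18/(13^3 - 13) = 0.991758. Corrected H = 2.368132 / 0.991758 = 2.387812.
Step 5: Under H0, H ~ chi^2(3); p-value = 0.495908.
Step 6: alpha = 0.1. fail to reject H0.

H = 2.3878, df = 3, p = 0.495908, fail to reject H0.


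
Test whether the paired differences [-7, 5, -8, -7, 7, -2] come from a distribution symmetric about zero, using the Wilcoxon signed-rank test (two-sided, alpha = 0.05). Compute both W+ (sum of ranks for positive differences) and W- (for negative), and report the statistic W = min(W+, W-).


Step 1: Drop any zero differences (none here) and take |d_i|.
|d| = [7, 5, 8, 7, 7, 2]
Step 2: Midrank |d_i| (ties get averaged ranks).
ranks: |7|->4, |5|->2, |8|->6, |7|->4, |7|->4, |2|->1
Step 3: Attach original signs; sum ranks with positive sign and with negative sign.
W+ = 2 + 4 = 6
W- = 4 + 6 + 4 + 1 = 15
(Check: W+ + W- = 21 should equal n(n+1)/2 = 21.)
Step 4: Test statistic W = min(W+, W-) = 6.
Step 5: Ties in |d|, so use the tie-corrected normal approximation.
        E[W] = n(n+1)/4 = 6*7/4 = 10.5.
        Tie groups: |d|=7 (t=3); sum(t^3 - t) = 24.
        Var[W] = n(n+1)(2n+1)/24 - sum(t^3-t)/48 = 546/24 - 24/48 = 22.25.
        z = (W - E[W]) / sqrt(Var[W]) = (6 - 10.5) / 4.7170 = -0.9540.
        Two-sided p = 2*Phi(z) = 0.340085.
Step 6: alpha = 0.05. fail to reject H0.

W+ = 6, W- = 15, W = min = 6, p = 0.340085, fail to reject H0.


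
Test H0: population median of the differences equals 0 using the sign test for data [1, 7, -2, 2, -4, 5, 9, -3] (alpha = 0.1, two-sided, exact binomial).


Step 1: Discard zero differences. Original n = 8; n_eff = number of nonzero differences = 8.
Nonzero differences (with sign): +1, +7, -2, +2, -4, +5, +9, -3
Step 2: Count signs: positive = 5, negative = 3.
Step 3: Under H0: P(positive) = 0.5, so the number of positives S ~ Bin(8, 0.5).
Step 4: Two-sided exact p-value = sum of Bin(8,0.5) probabilities at or below the observed probability = 0.726562.
Step 5: alpha = 0.1. fail to reject H0.

n_eff = 8, pos = 5, neg = 3, p = 0.726562, fail to reject H0.


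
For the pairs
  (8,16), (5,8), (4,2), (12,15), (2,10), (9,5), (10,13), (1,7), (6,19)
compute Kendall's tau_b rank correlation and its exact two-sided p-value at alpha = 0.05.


Step 1: Enumerate the 36 unordered pairs (i,j) with i<j and classify each by sign(x_j-x_i) * sign(y_j-y_i).
  (1,2):dx=-3,dy=-8->C; (1,3):dx=-4,dy=-14->C; (1,4):dx=+4,dy=-1->D; (1,5):dx=-6,dy=-6->C
  (1,6):dx=+1,dy=-11->D; (1,7):dx=+2,dy=-3->D; (1,8):dx=-7,dy=-9->C; (1,9):dx=-2,dy=+3->D
  (2,3):dx=-1,dy=-6->C; (2,4):dx=+7,dy=+7->C; (2,5):dx=-3,dy=+2->D; (2,6):dx=+4,dy=-3->D
  (2,7):dx=+5,dy=+5->C; (2,8):dx=-4,dy=-1->C; (2,9):dx=+1,dy=+11->C; (3,4):dx=+8,dy=+13->C
  (3,5):dx=-2,dy=+8->D; (3,6):dx=+5,dy=+3->C; (3,7):dx=+6,dy=+11->C; (3,8):dx=-3,dy=+5->D
  (3,9):dx=+2,dy=+17->C; (4,5):dx=-10,dy=-5->C; (4,6):dx=-3,dy=-10->C; (4,7):dx=-2,dy=-2->C
  (4,8):dx=-11,dy=-8->C; (4,9):dx=-6,dy=+4->D; (5,6):dx=+7,dy=-5->D; (5,7):dx=+8,dy=+3->C
  (5,8):dx=-1,dy=-3->C; (5,9):dx=+4,dy=+9->C; (6,7):dx=+1,dy=+8->C; (6,8):dx=-8,dy=+2->D
  (6,9):dx=-3,dy=+14->D; (7,8):dx=-9,dy=-6->C; (7,9):dx=-4,dy=+6->D; (8,9):dx=+5,dy=+12->C
Step 2: C = 23, D = 13, total pairs = 36.
Step 3: tau = (C - D)/(n(n-1)/2) = (23 - 13)/36 = 0.277778.
Step 4: Exact two-sided p-value (enumerate n! = 362880 permutations of y under H0): p = 0.358488.
Step 5: alpha = 0.05. fail to reject H0.

tau_b = 0.2778 (C=23, D=13), p = 0.358488, fail to reject H0.


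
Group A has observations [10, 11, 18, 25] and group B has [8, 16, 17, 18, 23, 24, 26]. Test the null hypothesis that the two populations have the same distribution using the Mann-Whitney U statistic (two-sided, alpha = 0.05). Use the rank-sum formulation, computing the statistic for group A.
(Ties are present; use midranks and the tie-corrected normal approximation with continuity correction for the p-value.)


Step 1: Combine and sort all 11 observations; assign midranks.
sorted (value, group): (8,Y), (10,X), (11,X), (16,Y), (17,Y), (18,X), (18,Y), (23,Y), (24,Y), (25,X), (26,Y)
ranks: 8->1, 10->2, 11->3, 16->4, 17->5, 18->6.5, 18->6.5, 23->8, 24->9, 25->10, 26->11
Step 2: Rank sum for X: R1 = 2 + 3 + 6.5 + 10 = 21.5.
Step 3: U_X = R1 - n1(n1+1)/2 = 21.5 - 4*5/2 = 21.5 - 10 = 11.5.
       U_Y = n1*n2 - U_X = 28 - 11.5 = 16.5.
Step 4: Ties are present, so use the tie-corrected normal approximation (with continuity correction) for the p-value.
Step 5: p-value = 0.704817; compare to alpha = 0.05. fail to reject H0.

U_X = 11.5, p = 0.704817, fail to reject H0 at alpha = 0.05.


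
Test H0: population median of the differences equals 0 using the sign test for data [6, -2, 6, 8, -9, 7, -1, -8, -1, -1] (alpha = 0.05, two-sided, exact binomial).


Step 1: Discard zero differences. Original n = 10; n_eff = number of nonzero differences = 10.
Nonzero differences (with sign): +6, -2, +6, +8, -9, +7, -1, -8, -1, -1
Step 2: Count signs: positive = 4, negative = 6.
Step 3: Under H0: P(positive) = 0.5, so the number of positives S ~ Bin(10, 0.5).
Step 4: Two-sided exact p-value = sum of Bin(10,0.5) probabilities at or below the observed probability = 0.753906.
Step 5: alpha = 0.05. fail to reject H0.

n_eff = 10, pos = 4, neg = 6, p = 0.753906, fail to reject H0.


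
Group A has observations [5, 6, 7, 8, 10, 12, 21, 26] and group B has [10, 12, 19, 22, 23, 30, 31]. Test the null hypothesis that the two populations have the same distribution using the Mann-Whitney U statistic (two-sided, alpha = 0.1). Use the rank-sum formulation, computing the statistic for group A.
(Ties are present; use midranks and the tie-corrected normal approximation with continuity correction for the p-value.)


Step 1: Combine and sort all 15 observations; assign midranks.
sorted (value, group): (5,X), (6,X), (7,X), (8,X), (10,X), (10,Y), (12,X), (12,Y), (19,Y), (21,X), (22,Y), (23,Y), (26,X), (30,Y), (31,Y)
ranks: 5->1, 6->2, 7->3, 8->4, 10->5.5, 10->5.5, 12->7.5, 12->7.5, 19->9, 21->10, 22->11, 23->12, 26->13, 30->14, 31->15
Step 2: Rank sum for X: R1 = 1 + 2 + 3 + 4 + 5.5 + 7.5 + 10 + 13 = 46.
Step 3: U_X = R1 - n1(n1+1)/2 = 46 - 8*9/2 = 46 - 36 = 10.
       U_Y = n1*n2 - U_X = 56 - 10 = 46.
Step 4: Ties are present, so use the tie-corrected normal approximation (with continuity correction) for the p-value.
Step 5: p-value = 0.042473; compare to alpha = 0.1. reject H0.

U_X = 10, p = 0.042473, reject H0 at alpha = 0.1.


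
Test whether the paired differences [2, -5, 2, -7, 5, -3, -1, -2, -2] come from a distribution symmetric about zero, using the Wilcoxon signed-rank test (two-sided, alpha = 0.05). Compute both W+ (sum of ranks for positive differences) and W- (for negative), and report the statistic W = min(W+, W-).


Step 1: Drop any zero differences (none here) and take |d_i|.
|d| = [2, 5, 2, 7, 5, 3, 1, 2, 2]
Step 2: Midrank |d_i| (ties get averaged ranks).
ranks: |2|->3.5, |5|->7.5, |2|->3.5, |7|->9, |5|->7.5, |3|->6, |1|->1, |2|->3.5, |2|->3.5
Step 3: Attach original signs; sum ranks with positive sign and with negative sign.
W+ = 3.5 + 3.5 + 7.5 = 14.5
W- = 7.5 + 9 + 6 + 1 + 3.5 + 3.5 = 30.5
(Check: W+ + W- = 45 should equal n(n+1)/2 = 45.)
Step 4: Test statistic W = min(W+, W-) = 14.5.
Step 5: Ties in |d|, so use the tie-corrected normal approximation.
        E[W] = n(n+1)/4 = 9*10/4 = 22.5.
        Tie groups: |d|=2 (t=4), |d|=5 (t=2); sum(t^3 - t) = 66.
        Var[W] = n(n+1)(2n+1)/24 - sum(t^3-t)/48 = 1710/24 - 66/48 = 69.875.
        z = (W - E[W]) / sqrt(Var[W]) = (14.5 - 22.5) / 8.3591 = -0.9570.
        Two-sided p = 2*Phi(z) = 0.338548.
Step 6: alpha = 0.05. fail to reject H0.

W+ = 14.5, W- = 30.5, W = min = 14.5, p = 0.338548, fail to reject H0.


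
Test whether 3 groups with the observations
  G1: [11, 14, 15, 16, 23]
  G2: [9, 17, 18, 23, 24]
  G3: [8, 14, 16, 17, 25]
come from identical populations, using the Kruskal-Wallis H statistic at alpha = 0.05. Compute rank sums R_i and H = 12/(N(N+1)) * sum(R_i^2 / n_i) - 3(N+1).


Step 1: Combine all N = 15 observations and assign midranks.
sorted (value, group, rank): (8,G3,1), (9,G2,2), (11,G1,3), (14,G1,4.5), (14,G3,4.5), (15,G1,6), (16,G1,7.5), (16,G3,7.5), (17,G2,9.5), (17,G3,9.5), (18,G2,11), (23,G1,12.5), (23,G2,12.5), (24,G2,14), (25,G3,15)
Step 2: Sum ranks within each group.
R_1 = 33.5 (n_1 = 5)
R_2 = 49 (n_2 = 5)
R_3 = 37.5 (n_3 = 5)
Step 3: H = 12/(N(N+1)) * sum(R_i^2/n_i) - 3(N+1)
     = 12/(15*16) * (33.5^2/5 + 49^2/5 + 37.5^2/5) - 3*16
     = 0.050000 * 985.9 - 48
     = 1.295000.
Step 4: Ties present; correction factor C = 1 - 24/(15^3 - 15) = 0.992857. Corrected H = 1.295000 / 0.992857 = 1.304317.
Step 5: Under H0, H ~ chi^2(2); p-value = 0.520920.
Step 6: alpha = 0.05. fail to reject H0.

H = 1.3043, df = 2, p = 0.520920, fail to reject H0.


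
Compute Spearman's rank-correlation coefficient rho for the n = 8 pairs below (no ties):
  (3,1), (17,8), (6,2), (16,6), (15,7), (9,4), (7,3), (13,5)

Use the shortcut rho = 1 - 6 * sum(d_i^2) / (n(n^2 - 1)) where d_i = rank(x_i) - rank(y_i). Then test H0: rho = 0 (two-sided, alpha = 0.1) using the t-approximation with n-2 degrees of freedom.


Step 1: Rank x and y separately (midranks; no ties here).
rank(x): 3->1, 17->8, 6->2, 16->7, 15->6, 9->4, 7->3, 13->5
rank(y): 1->1, 8->8, 2->2, 6->6, 7->7, 4->4, 3->3, 5->5
Step 2: d_i = R_x(i) - R_y(i); compute d_i^2.
  (1-1)^2=0, (8-8)^2=0, (2-2)^2=0, (7-6)^2=1, (6-7)^2=1, (4-4)^2=0, (3-3)^2=0, (5-5)^2=0
sum(d^2) = 2.
Step 3: rho = 1 - 6*2 / (8*(8^2 - 1)) = 1 - 12/504 = 0.976190.
Step 4: Under H0, t = rho * sqrt((n-2)/(1-rho^2)) = 11.0235 ~ t(6).
Step 5: Two-sided p-value from the t-distribution with 6 df = 0.000033.
Step 6: alpha = 0.1. reject H0.

rho = 0.9762, p = 0.000033, reject H0 at alpha = 0.1.


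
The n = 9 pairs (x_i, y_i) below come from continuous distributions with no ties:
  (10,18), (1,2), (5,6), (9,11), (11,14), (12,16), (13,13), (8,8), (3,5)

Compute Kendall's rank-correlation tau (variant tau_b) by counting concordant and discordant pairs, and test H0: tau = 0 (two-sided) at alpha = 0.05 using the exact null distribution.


Step 1: Enumerate the 36 unordered pairs (i,j) with i<j and classify each by sign(x_j-x_i) * sign(y_j-y_i).
  (1,2):dx=-9,dy=-16->C; (1,3):dx=-5,dy=-12->C; (1,4):dx=-1,dy=-7->C; (1,5):dx=+1,dy=-4->D
  (1,6):dx=+2,dy=-2->D; (1,7):dx=+3,dy=-5->D; (1,8):dx=-2,dy=-10->C; (1,9):dx=-7,dy=-13->C
  (2,3):dx=+4,dy=+4->C; (2,4):dx=+8,dy=+9->C; (2,5):dx=+10,dy=+12->C; (2,6):dx=+11,dy=+14->C
  (2,7):dx=+12,dy=+11->C; (2,8):dx=+7,dy=+6->C; (2,9):dx=+2,dy=+3->C; (3,4):dx=+4,dy=+5->C
  (3,5):dx=+6,dy=+8->C; (3,6):dx=+7,dy=+10->C; (3,7):dx=+8,dy=+7->C; (3,8):dx=+3,dy=+2->C
  (3,9):dx=-2,dy=-1->C; (4,5):dx=+2,dy=+3->C; (4,6):dx=+3,dy=+5->C; (4,7):dx=+4,dy=+2->C
  (4,8):dx=-1,dy=-3->C; (4,9):dx=-6,dy=-6->C; (5,6):dx=+1,dy=+2->C; (5,7):dx=+2,dy=-1->D
  (5,8):dx=-3,dy=-6->C; (5,9):dx=-8,dy=-9->C; (6,7):dx=+1,dy=-3->D; (6,8):dx=-4,dy=-8->C
  (6,9):dx=-9,dy=-11->C; (7,8):dx=-5,dy=-5->C; (7,9):dx=-10,dy=-8->C; (8,9):dx=-5,dy=-3->C
Step 2: C = 31, D = 5, total pairs = 36.
Step 3: tau = (C - D)/(n(n-1)/2) = (31 - 5)/36 = 0.722222.
Step 4: Exact two-sided p-value (enumerate n! = 362880 permutations of y under H0): p = 0.005886.
Step 5: alpha = 0.05. reject H0.

tau_b = 0.7222 (C=31, D=5), p = 0.005886, reject H0.


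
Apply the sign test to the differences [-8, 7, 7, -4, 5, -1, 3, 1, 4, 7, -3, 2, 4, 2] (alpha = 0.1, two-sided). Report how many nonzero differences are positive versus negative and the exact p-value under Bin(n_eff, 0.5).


Step 1: Discard zero differences. Original n = 14; n_eff = number of nonzero differences = 14.
Nonzero differences (with sign): -8, +7, +7, -4, +5, -1, +3, +1, +4, +7, -3, +2, +4, +2
Step 2: Count signs: positive = 10, negative = 4.
Step 3: Under H0: P(positive) = 0.5, so the number of positives S ~ Bin(14, 0.5).
Step 4: Two-sided exact p-value = sum of Bin(14,0.5) probabilities at or below the observed probability = 0.179565.
Step 5: alpha = 0.1. fail to reject H0.

n_eff = 14, pos = 10, neg = 4, p = 0.179565, fail to reject H0.


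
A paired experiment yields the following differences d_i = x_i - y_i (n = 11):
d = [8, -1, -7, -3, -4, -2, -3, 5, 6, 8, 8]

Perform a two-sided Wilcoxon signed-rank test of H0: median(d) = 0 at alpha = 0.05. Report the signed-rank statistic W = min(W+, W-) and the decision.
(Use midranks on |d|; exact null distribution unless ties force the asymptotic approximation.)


Step 1: Drop any zero differences (none here) and take |d_i|.
|d| = [8, 1, 7, 3, 4, 2, 3, 5, 6, 8, 8]
Step 2: Midrank |d_i| (ties get averaged ranks).
ranks: |8|->10, |1|->1, |7|->8, |3|->3.5, |4|->5, |2|->2, |3|->3.5, |5|->6, |6|->7, |8|->10, |8|->10
Step 3: Attach original signs; sum ranks with positive sign and with negative sign.
W+ = 10 + 6 + 7 + 10 + 10 = 43
W- = 1 + 8 + 3.5 + 5 + 2 + 3.5 = 23
(Check: W+ + W- = 66 should equal n(n+1)/2 = 66.)
Step 4: Test statistic W = min(W+, W-) = 23.
Step 5: Ties in |d|, so use the tie-corrected normal approximation.
        E[W] = n(n+1)/4 = 11*12/4 = 33.
        Tie groups: |d|=3 (t=2), |d|=8 (t=3); sum(t^3 - t) = 30.
        Var[W] = n(n+1)(2n+1)/24 - sum(t^3-t)/48 = 3036/24 - 30/48 = 125.875.
        z = (W - E[W]) / sqrt(Var[W]) = (23 - 33) / 11.2194 = -0.8913.
        Two-sided p = 2*Phi(z) = 0.372761.
Step 6: alpha = 0.05. fail to reject H0.

W+ = 43, W- = 23, W = min = 23, p = 0.372761, fail to reject H0.


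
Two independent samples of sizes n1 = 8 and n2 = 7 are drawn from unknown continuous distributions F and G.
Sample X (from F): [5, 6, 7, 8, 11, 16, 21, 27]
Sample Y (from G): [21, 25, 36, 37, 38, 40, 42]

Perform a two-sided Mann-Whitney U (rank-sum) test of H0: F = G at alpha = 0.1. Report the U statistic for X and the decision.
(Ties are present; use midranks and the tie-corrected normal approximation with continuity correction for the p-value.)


Step 1: Combine and sort all 15 observations; assign midranks.
sorted (value, group): (5,X), (6,X), (7,X), (8,X), (11,X), (16,X), (21,X), (21,Y), (25,Y), (27,X), (36,Y), (37,Y), (38,Y), (40,Y), (42,Y)
ranks: 5->1, 6->2, 7->3, 8->4, 11->5, 16->6, 21->7.5, 21->7.5, 25->9, 27->10, 36->11, 37->12, 38->13, 40->14, 42->15
Step 2: Rank sum for X: R1 = 1 + 2 + 3 + 4 + 5 + 6 + 7.5 + 10 = 38.5.
Step 3: U_X = R1 - n1(n1+1)/2 = 38.5 - 8*9/2 = 38.5 - 36 = 2.5.
       U_Y = n1*n2 - U_X = 56 - 2.5 = 53.5.
Step 4: Ties are present, so use the tie-corrected normal approximation (with continuity correction) for the p-value.
Step 5: p-value = 0.003782; compare to alpha = 0.1. reject H0.

U_X = 2.5, p = 0.003782, reject H0 at alpha = 0.1.


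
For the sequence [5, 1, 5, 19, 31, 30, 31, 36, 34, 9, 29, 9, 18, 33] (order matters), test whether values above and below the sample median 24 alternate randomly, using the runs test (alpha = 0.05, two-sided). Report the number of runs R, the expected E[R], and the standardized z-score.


Step 1: Compute median = 24; label A = above, B = below.
Labels in order: BBBBAAAAABABBA  (n_A = 7, n_B = 7)
Step 2: Count runs R = 6.
Step 3: Under H0 (random ordering), E[R] = 2*n_A*n_B/(n_A+n_B) + 1 = 2*7*7/14 + 1 = 8.0000.
        Var[R] = 2*n_A*n_B*(2*n_A*n_B - n_A - n_B) / ((n_A+n_B)^2 * (n_A+n_B-1)) = 8232/2548 = 3.2308.
        SD[R] = 1.7974.
Step 4: Continuity-corrected z = (R + 0.5 - E[R]) / SD[R] = (6 + 0.5 - 8.0000) / 1.7974 = -0.8345.
Step 5: Two-sided p-value via normal approximation = 2*(1 - Phi(|z|)) = 0.403986.
Step 6: alpha = 0.05. fail to reject H0.

R = 6, z = -0.8345, p = 0.403986, fail to reject H0.


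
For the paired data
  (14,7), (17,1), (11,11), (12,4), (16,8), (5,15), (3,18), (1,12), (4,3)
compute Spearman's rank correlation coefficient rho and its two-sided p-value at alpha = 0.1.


Step 1: Rank x and y separately (midranks; no ties here).
rank(x): 14->7, 17->9, 11->5, 12->6, 16->8, 5->4, 3->2, 1->1, 4->3
rank(y): 7->4, 1->1, 11->6, 4->3, 8->5, 15->8, 18->9, 12->7, 3->2
Step 2: d_i = R_x(i) - R_y(i); compute d_i^2.
  (7-4)^2=9, (9-1)^2=64, (5-6)^2=1, (6-3)^2=9, (8-5)^2=9, (4-8)^2=16, (2-9)^2=49, (1-7)^2=36, (3-2)^2=1
sum(d^2) = 194.
Step 3: rho = 1 - 6*194 / (9*(9^2 - 1)) = 1 - 1164/720 = -0.616667.
Step 4: Under H0, t = rho * sqrt((n-2)/(1-rho^2)) = -2.0725 ~ t(7).
Step 5: Two-sided p-value from the t-distribution with 7 df = 0.076929.
Step 6: alpha = 0.1. reject H0.

rho = -0.6167, p = 0.076929, reject H0 at alpha = 0.1.


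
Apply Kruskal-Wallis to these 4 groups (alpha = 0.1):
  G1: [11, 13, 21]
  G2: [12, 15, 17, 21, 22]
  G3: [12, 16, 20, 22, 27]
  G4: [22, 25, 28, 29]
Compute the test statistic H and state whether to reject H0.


Step 1: Combine all N = 17 observations and assign midranks.
sorted (value, group, rank): (11,G1,1), (12,G2,2.5), (12,G3,2.5), (13,G1,4), (15,G2,5), (16,G3,6), (17,G2,7), (20,G3,8), (21,G1,9.5), (21,G2,9.5), (22,G2,12), (22,G3,12), (22,G4,12), (25,G4,14), (27,G3,15), (28,G4,16), (29,G4,17)
Step 2: Sum ranks within each group.
R_1 = 14.5 (n_1 = 3)
R_2 = 36 (n_2 = 5)
R_3 = 43.5 (n_3 = 5)
R_4 = 59 (n_4 = 4)
Step 3: H = 12/(N(N+1)) * sum(R_i^2/n_i) - 3(N+1)
     = 12/(17*18) * (14.5^2/3 + 36^2/5 + 43.5^2/5 + 59^2/4) - 3*18
     = 0.039216 * 1577.98 - 54
     = 7.881699.
Step 4: Ties present; correction factor C = 1 - 36/(17^3 - 17) = 0.992647. Corrected H = 7.881699 / 0.992647 = 7.940082.
Step 5: Under H0, H ~ chi^2(3); p-value = 0.047266.
Step 6: alpha = 0.1. reject H0.

H = 7.9401, df = 3, p = 0.047266, reject H0.


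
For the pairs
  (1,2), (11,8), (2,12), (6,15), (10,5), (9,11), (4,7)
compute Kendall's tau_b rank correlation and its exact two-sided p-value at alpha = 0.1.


Step 1: Enumerate the 21 unordered pairs (i,j) with i<j and classify each by sign(x_j-x_i) * sign(y_j-y_i).
  (1,2):dx=+10,dy=+6->C; (1,3):dx=+1,dy=+10->C; (1,4):dx=+5,dy=+13->C; (1,5):dx=+9,dy=+3->C
  (1,6):dx=+8,dy=+9->C; (1,7):dx=+3,dy=+5->C; (2,3):dx=-9,dy=+4->D; (2,4):dx=-5,dy=+7->D
  (2,5):dx=-1,dy=-3->C; (2,6):dx=-2,dy=+3->D; (2,7):dx=-7,dy=-1->C; (3,4):dx=+4,dy=+3->C
  (3,5):dx=+8,dy=-7->D; (3,6):dx=+7,dy=-1->D; (3,7):dx=+2,dy=-5->D; (4,5):dx=+4,dy=-10->D
  (4,6):dx=+3,dy=-4->D; (4,7):dx=-2,dy=-8->C; (5,6):dx=-1,dy=+6->D; (5,7):dx=-6,dy=+2->D
  (6,7):dx=-5,dy=-4->C
Step 2: C = 11, D = 10, total pairs = 21.
Step 3: tau = (C - D)/(n(n-1)/2) = (11 - 10)/21 = 0.047619.
Step 4: Exact two-sided p-value (enumerate n! = 5040 permutations of y under H0): p = 1.000000.
Step 5: alpha = 0.1. fail to reject H0.

tau_b = 0.0476 (C=11, D=10), p = 1.000000, fail to reject H0.


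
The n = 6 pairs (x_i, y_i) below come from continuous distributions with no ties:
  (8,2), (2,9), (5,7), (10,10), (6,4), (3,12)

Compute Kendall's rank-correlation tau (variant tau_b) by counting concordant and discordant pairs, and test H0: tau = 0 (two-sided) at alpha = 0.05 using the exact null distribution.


Step 1: Enumerate the 15 unordered pairs (i,j) with i<j and classify each by sign(x_j-x_i) * sign(y_j-y_i).
  (1,2):dx=-6,dy=+7->D; (1,3):dx=-3,dy=+5->D; (1,4):dx=+2,dy=+8->C; (1,5):dx=-2,dy=+2->D
  (1,6):dx=-5,dy=+10->D; (2,3):dx=+3,dy=-2->D; (2,4):dx=+8,dy=+1->C; (2,5):dx=+4,dy=-5->D
  (2,6):dx=+1,dy=+3->C; (3,4):dx=+5,dy=+3->C; (3,5):dx=+1,dy=-3->D; (3,6):dx=-2,dy=+5->D
  (4,5):dx=-4,dy=-6->C; (4,6):dx=-7,dy=+2->D; (5,6):dx=-3,dy=+8->D
Step 2: C = 5, D = 10, total pairs = 15.
Step 3: tau = (C - D)/(n(n-1)/2) = (5 - 10)/15 = -0.333333.
Step 4: Exact two-sided p-value (enumerate n! = 720 permutations of y under H0): p = 0.469444.
Step 5: alpha = 0.05. fail to reject H0.

tau_b = -0.3333 (C=5, D=10), p = 0.469444, fail to reject H0.


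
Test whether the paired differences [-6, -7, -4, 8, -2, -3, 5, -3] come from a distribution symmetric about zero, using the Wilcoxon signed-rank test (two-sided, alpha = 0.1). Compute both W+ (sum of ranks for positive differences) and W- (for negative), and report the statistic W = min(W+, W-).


Step 1: Drop any zero differences (none here) and take |d_i|.
|d| = [6, 7, 4, 8, 2, 3, 5, 3]
Step 2: Midrank |d_i| (ties get averaged ranks).
ranks: |6|->6, |7|->7, |4|->4, |8|->8, |2|->1, |3|->2.5, |5|->5, |3|->2.5
Step 3: Attach original signs; sum ranks with positive sign and with negative sign.
W+ = 8 + 5 = 13
W- = 6 + 7 + 4 + 1 + 2.5 + 2.5 = 23
(Check: W+ + W- = 36 should equal n(n+1)/2 = 36.)
Step 4: Test statistic W = min(W+, W-) = 13.
Step 5: Ties in |d|, so use the tie-corrected normal approximation.
        E[W] = n(n+1)/4 = 8*9/4 = 18.
        Tie groups: |d|=3 (t=2); sum(t^3 - t) = 6.
        Var[W] = n(n+1)(2n+1)/24 - sum(t^3-t)/48 = 1224/24 - 6/48 = 50.875.
        z = (W - E[W]) / sqrt(Var[W]) = (13 - 18) / 7.1327 = -0.7010.
        Two-sided p = 2*Phi(z) = 0.483303.
Step 6: alpha = 0.1. fail to reject H0.

W+ = 13, W- = 23, W = min = 13, p = 0.483303, fail to reject H0.


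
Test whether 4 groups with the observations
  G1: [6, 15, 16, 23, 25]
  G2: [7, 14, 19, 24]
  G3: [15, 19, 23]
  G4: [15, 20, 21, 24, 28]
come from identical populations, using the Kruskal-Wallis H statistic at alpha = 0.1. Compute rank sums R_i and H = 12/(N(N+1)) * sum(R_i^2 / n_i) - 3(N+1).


Step 1: Combine all N = 17 observations and assign midranks.
sorted (value, group, rank): (6,G1,1), (7,G2,2), (14,G2,3), (15,G1,5), (15,G3,5), (15,G4,5), (16,G1,7), (19,G2,8.5), (19,G3,8.5), (20,G4,10), (21,G4,11), (23,G1,12.5), (23,G3,12.5), (24,G2,14.5), (24,G4,14.5), (25,G1,16), (28,G4,17)
Step 2: Sum ranks within each group.
R_1 = 41.5 (n_1 = 5)
R_2 = 28 (n_2 = 4)
R_3 = 26 (n_3 = 3)
R_4 = 57.5 (n_4 = 5)
Step 3: H = 12/(N(N+1)) * sum(R_i^2/n_i) - 3(N+1)
     = 12/(17*18) * (41.5^2/5 + 28^2/4 + 26^2/3 + 57.5^2/5) - 3*18
     = 0.039216 * 1427.03 - 54
     = 1.962092.
Step 4: Ties present; correction factor C = 1 - 42/(17^3 - 17) = 0.991422. Corrected H = 1.962092 / 0.991422 = 1.979069.
Step 5: Under H0, H ~ chi^2(3); p-value = 0.576762.
Step 6: alpha = 0.1. fail to reject H0.

H = 1.9791, df = 3, p = 0.576762, fail to reject H0.


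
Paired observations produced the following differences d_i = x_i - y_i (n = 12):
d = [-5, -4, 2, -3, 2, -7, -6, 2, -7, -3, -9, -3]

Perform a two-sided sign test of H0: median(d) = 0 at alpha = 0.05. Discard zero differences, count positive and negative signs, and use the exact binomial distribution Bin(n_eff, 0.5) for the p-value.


Step 1: Discard zero differences. Original n = 12; n_eff = number of nonzero differences = 12.
Nonzero differences (with sign): -5, -4, +2, -3, +2, -7, -6, +2, -7, -3, -9, -3
Step 2: Count signs: positive = 3, negative = 9.
Step 3: Under H0: P(positive) = 0.5, so the number of positives S ~ Bin(12, 0.5).
Step 4: Two-sided exact p-value = sum of Bin(12,0.5) probabilities at or below the observed probability = 0.145996.
Step 5: alpha = 0.05. fail to reject H0.

n_eff = 12, pos = 3, neg = 9, p = 0.145996, fail to reject H0.


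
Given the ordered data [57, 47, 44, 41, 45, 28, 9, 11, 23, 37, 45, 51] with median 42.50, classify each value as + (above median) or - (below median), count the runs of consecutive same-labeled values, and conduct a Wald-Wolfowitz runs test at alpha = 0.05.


Step 1: Compute median = 42.50; label A = above, B = below.
Labels in order: AAABABBBBBAA  (n_A = 6, n_B = 6)
Step 2: Count runs R = 5.
Step 3: Under H0 (random ordering), E[R] = 2*n_A*n_B/(n_A+n_B) + 1 = 2*6*6/12 + 1 = 7.0000.
        Var[R] = 2*n_A*n_B*(2*n_A*n_B - n_A - n_B) / ((n_A+n_B)^2 * (n_A+n_B-1)) = 4320/1584 = 2.7273.
        SD[R] = 1.6514.
Step 4: Continuity-corrected z = (R + 0.5 - E[R]) / SD[R] = (5 + 0.5 - 7.0000) / 1.6514 = -0.9083.
Step 5: Two-sided p-value via normal approximation = 2*(1 - Phi(|z|)) = 0.363722.
Step 6: alpha = 0.05. fail to reject H0.

R = 5, z = -0.9083, p = 0.363722, fail to reject H0.


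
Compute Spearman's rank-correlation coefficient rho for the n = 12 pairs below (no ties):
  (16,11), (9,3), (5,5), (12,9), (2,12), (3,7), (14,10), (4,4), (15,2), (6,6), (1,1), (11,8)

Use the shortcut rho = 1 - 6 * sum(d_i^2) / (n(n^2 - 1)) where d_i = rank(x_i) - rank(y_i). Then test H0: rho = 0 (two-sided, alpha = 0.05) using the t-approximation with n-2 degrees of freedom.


Step 1: Rank x and y separately (midranks; no ties here).
rank(x): 16->12, 9->7, 5->5, 12->9, 2->2, 3->3, 14->10, 4->4, 15->11, 6->6, 1->1, 11->8
rank(y): 11->11, 3->3, 5->5, 9->9, 12->12, 7->7, 10->10, 4->4, 2->2, 6->6, 1->1, 8->8
Step 2: d_i = R_x(i) - R_y(i); compute d_i^2.
  (12-11)^2=1, (7-3)^2=16, (5-5)^2=0, (9-9)^2=0, (2-12)^2=100, (3-7)^2=16, (10-10)^2=0, (4-4)^2=0, (11-2)^2=81, (6-6)^2=0, (1-1)^2=0, (8-8)^2=0
sum(d^2) = 214.
Step 3: rho = 1 - 6*214 / (12*(12^2 - 1)) = 1 - 1284/1716 = 0.251748.
Step 4: Under H0, t = rho * sqrt((n-2)/(1-rho^2)) = 0.8226 ~ t(10).
Step 5: Two-sided p-value from the t-distribution with 10 df = 0.429919.
Step 6: alpha = 0.05. fail to reject H0.

rho = 0.2517, p = 0.429919, fail to reject H0 at alpha = 0.05.


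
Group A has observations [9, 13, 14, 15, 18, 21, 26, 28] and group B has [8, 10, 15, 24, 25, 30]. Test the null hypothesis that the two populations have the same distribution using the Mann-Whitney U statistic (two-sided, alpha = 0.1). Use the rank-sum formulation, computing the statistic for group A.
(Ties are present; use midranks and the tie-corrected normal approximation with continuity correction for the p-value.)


Step 1: Combine and sort all 14 observations; assign midranks.
sorted (value, group): (8,Y), (9,X), (10,Y), (13,X), (14,X), (15,X), (15,Y), (18,X), (21,X), (24,Y), (25,Y), (26,X), (28,X), (30,Y)
ranks: 8->1, 9->2, 10->3, 13->4, 14->5, 15->6.5, 15->6.5, 18->8, 21->9, 24->10, 25->11, 26->12, 28->13, 30->14
Step 2: Rank sum for X: R1 = 2 + 4 + 5 + 6.5 + 8 + 9 + 12 + 13 = 59.5.
Step 3: U_X = R1 - n1(n1+1)/2 = 59.5 - 8*9/2 = 59.5 - 36 = 23.5.
       U_Y = n1*n2 - U_X = 48 - 23.5 = 24.5.
Step 4: Ties are present, so use the tie-corrected normal approximation (with continuity correction) for the p-value.
Step 5: p-value = 1.000000; compare to alpha = 0.1. fail to reject H0.

U_X = 23.5, p = 1.000000, fail to reject H0 at alpha = 0.1.


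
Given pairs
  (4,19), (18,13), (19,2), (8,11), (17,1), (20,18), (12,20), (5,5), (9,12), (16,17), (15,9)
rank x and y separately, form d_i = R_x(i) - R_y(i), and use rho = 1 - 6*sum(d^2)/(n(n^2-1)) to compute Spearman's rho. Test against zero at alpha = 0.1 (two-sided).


Step 1: Rank x and y separately (midranks; no ties here).
rank(x): 4->1, 18->9, 19->10, 8->3, 17->8, 20->11, 12->5, 5->2, 9->4, 16->7, 15->6
rank(y): 19->10, 13->7, 2->2, 11->5, 1->1, 18->9, 20->11, 5->3, 12->6, 17->8, 9->4
Step 2: d_i = R_x(i) - R_y(i); compute d_i^2.
  (1-10)^2=81, (9-7)^2=4, (10-2)^2=64, (3-5)^2=4, (8-1)^2=49, (11-9)^2=4, (5-11)^2=36, (2-3)^2=1, (4-6)^2=4, (7-8)^2=1, (6-4)^2=4
sum(d^2) = 252.
Step 3: rho = 1 - 6*252 / (11*(11^2 - 1)) = 1 - 1512/1320 = -0.145455.
Step 4: Under H0, t = rho * sqrt((n-2)/(1-rho^2)) = -0.4411 ~ t(9).
Step 5: Two-sided p-value from the t-distribution with 9 df = 0.669579.
Step 6: alpha = 0.1. fail to reject H0.

rho = -0.1455, p = 0.669579, fail to reject H0 at alpha = 0.1.


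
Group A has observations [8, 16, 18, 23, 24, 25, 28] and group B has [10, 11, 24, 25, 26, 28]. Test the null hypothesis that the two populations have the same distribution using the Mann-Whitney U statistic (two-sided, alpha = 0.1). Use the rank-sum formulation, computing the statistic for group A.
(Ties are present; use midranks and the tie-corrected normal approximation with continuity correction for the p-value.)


Step 1: Combine and sort all 13 observations; assign midranks.
sorted (value, group): (8,X), (10,Y), (11,Y), (16,X), (18,X), (23,X), (24,X), (24,Y), (25,X), (25,Y), (26,Y), (28,X), (28,Y)
ranks: 8->1, 10->2, 11->3, 16->4, 18->5, 23->6, 24->7.5, 24->7.5, 25->9.5, 25->9.5, 26->11, 28->12.5, 28->12.5
Step 2: Rank sum for X: R1 = 1 + 4 + 5 + 6 + 7.5 + 9.5 + 12.5 = 45.5.
Step 3: U_X = R1 - n1(n1+1)/2 = 45.5 - 7*8/2 = 45.5 - 28 = 17.5.
       U_Y = n1*n2 - U_X = 42 - 17.5 = 24.5.
Step 4: Ties are present, so use the tie-corrected normal approximation (with continuity correction) for the p-value.
Step 5: p-value = 0.666942; compare to alpha = 0.1. fail to reject H0.

U_X = 17.5, p = 0.666942, fail to reject H0 at alpha = 0.1.


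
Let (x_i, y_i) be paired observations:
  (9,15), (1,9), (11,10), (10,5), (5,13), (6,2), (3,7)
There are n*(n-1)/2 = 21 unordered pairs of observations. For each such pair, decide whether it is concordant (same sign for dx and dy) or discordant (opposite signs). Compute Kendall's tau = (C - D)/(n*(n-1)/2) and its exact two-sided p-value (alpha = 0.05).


Step 1: Enumerate the 21 unordered pairs (i,j) with i<j and classify each by sign(x_j-x_i) * sign(y_j-y_i).
  (1,2):dx=-8,dy=-6->C; (1,3):dx=+2,dy=-5->D; (1,4):dx=+1,dy=-10->D; (1,5):dx=-4,dy=-2->C
  (1,6):dx=-3,dy=-13->C; (1,7):dx=-6,dy=-8->C; (2,3):dx=+10,dy=+1->C; (2,4):dx=+9,dy=-4->D
  (2,5):dx=+4,dy=+4->C; (2,6):dx=+5,dy=-7->D; (2,7):dx=+2,dy=-2->D; (3,4):dx=-1,dy=-5->C
  (3,5):dx=-6,dy=+3->D; (3,6):dx=-5,dy=-8->C; (3,7):dx=-8,dy=-3->C; (4,5):dx=-5,dy=+8->D
  (4,6):dx=-4,dy=-3->C; (4,7):dx=-7,dy=+2->D; (5,6):dx=+1,dy=-11->D; (5,7):dx=-2,dy=-6->C
  (6,7):dx=-3,dy=+5->D
Step 2: C = 11, D = 10, total pairs = 21.
Step 3: tau = (C - D)/(n(n-1)/2) = (11 - 10)/21 = 0.047619.
Step 4: Exact two-sided p-value (enumerate n! = 5040 permutations of y under H0): p = 1.000000.
Step 5: alpha = 0.05. fail to reject H0.

tau_b = 0.0476 (C=11, D=10), p = 1.000000, fail to reject H0.


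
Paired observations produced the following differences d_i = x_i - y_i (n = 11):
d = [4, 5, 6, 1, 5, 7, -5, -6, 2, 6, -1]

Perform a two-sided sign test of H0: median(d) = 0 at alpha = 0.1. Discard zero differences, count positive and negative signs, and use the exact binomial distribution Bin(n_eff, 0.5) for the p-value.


Step 1: Discard zero differences. Original n = 11; n_eff = number of nonzero differences = 11.
Nonzero differences (with sign): +4, +5, +6, +1, +5, +7, -5, -6, +2, +6, -1
Step 2: Count signs: positive = 8, negative = 3.
Step 3: Under H0: P(positive) = 0.5, so the number of positives S ~ Bin(11, 0.5).
Step 4: Two-sided exact p-value = sum of Bin(11,0.5) probabilities at or below the observed probability = 0.226562.
Step 5: alpha = 0.1. fail to reject H0.

n_eff = 11, pos = 8, neg = 3, p = 0.226562, fail to reject H0.


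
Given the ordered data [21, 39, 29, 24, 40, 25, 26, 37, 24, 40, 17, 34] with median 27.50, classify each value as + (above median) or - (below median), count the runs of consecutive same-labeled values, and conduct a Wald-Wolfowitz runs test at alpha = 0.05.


Step 1: Compute median = 27.50; label A = above, B = below.
Labels in order: BAABABBABABA  (n_A = 6, n_B = 6)
Step 2: Count runs R = 10.
Step 3: Under H0 (random ordering), E[R] = 2*n_A*n_B/(n_A+n_B) + 1 = 2*6*6/12 + 1 = 7.0000.
        Var[R] = 2*n_A*n_B*(2*n_A*n_B - n_A - n_B) / ((n_A+n_B)^2 * (n_A+n_B-1)) = 4320/1584 = 2.7273.
        SD[R] = 1.6514.
Step 4: Continuity-corrected z = (R - 0.5 - E[R]) / SD[R] = (10 - 0.5 - 7.0000) / 1.6514 = 1.5138.
Step 5: Two-sided p-value via normal approximation = 2*(1 - Phi(|z|)) = 0.130070.
Step 6: alpha = 0.05. fail to reject H0.

R = 10, z = 1.5138, p = 0.130070, fail to reject H0.


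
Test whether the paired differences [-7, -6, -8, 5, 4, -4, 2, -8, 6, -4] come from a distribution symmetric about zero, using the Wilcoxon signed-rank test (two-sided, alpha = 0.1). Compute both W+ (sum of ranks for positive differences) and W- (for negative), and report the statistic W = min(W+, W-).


Step 1: Drop any zero differences (none here) and take |d_i|.
|d| = [7, 6, 8, 5, 4, 4, 2, 8, 6, 4]
Step 2: Midrank |d_i| (ties get averaged ranks).
ranks: |7|->8, |6|->6.5, |8|->9.5, |5|->5, |4|->3, |4|->3, |2|->1, |8|->9.5, |6|->6.5, |4|->3
Step 3: Attach original signs; sum ranks with positive sign and with negative sign.
W+ = 5 + 3 + 1 + 6.5 = 15.5
W- = 8 + 6.5 + 9.5 + 3 + 9.5 + 3 = 39.5
(Check: W+ + W- = 55 should equal n(n+1)/2 = 55.)
Step 4: Test statistic W = min(W+, W-) = 15.5.
Step 5: Ties in |d|, so use the tie-corrected normal approximation.
        E[W] = n(n+1)/4 = 10*11/4 = 27.5.
        Tie groups: |d|=4 (t=3), |d|=6 (t=2), |d|=8 (t=2); sum(t^3 - t) = 36.
        Var[W] = n(n+1)(2n+1)/24 - sum(t^3-t)/48 = 2310/24 - 36/48 = 95.5.
        z = (W - E[W]) / sqrt(Var[W]) = (15.5 - 27.5) / 9.7724 = -1.2279.
        Two-sided p = 2*Phi(z) = 0.219467.
Step 6: alpha = 0.1. fail to reject H0.

W+ = 15.5, W- = 39.5, W = min = 15.5, p = 0.219467, fail to reject H0.


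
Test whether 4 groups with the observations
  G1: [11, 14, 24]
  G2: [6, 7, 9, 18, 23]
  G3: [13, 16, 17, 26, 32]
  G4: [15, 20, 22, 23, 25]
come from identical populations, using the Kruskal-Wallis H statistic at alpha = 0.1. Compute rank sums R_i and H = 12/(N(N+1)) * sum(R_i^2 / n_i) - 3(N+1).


Step 1: Combine all N = 18 observations and assign midranks.
sorted (value, group, rank): (6,G2,1), (7,G2,2), (9,G2,3), (11,G1,4), (13,G3,5), (14,G1,6), (15,G4,7), (16,G3,8), (17,G3,9), (18,G2,10), (20,G4,11), (22,G4,12), (23,G2,13.5), (23,G4,13.5), (24,G1,15), (25,G4,16), (26,G3,17), (32,G3,18)
Step 2: Sum ranks within each group.
R_1 = 25 (n_1 = 3)
R_2 = 29.5 (n_2 = 5)
R_3 = 57 (n_3 = 5)
R_4 = 59.5 (n_4 = 5)
Step 3: H = 12/(N(N+1)) * sum(R_i^2/n_i) - 3(N+1)
     = 12/(18*19) * (25^2/3 + 29.5^2/5 + 57^2/5 + 59.5^2/5) - 3*19
     = 0.035088 * 1740.23 - 57
     = 4.060819.
Step 4: Ties present; correction factor C = 1 - 6/(18^3 - 18) = 0.998968. Corrected H = 4.060819 / 0.998968 = 4.065014.
Step 5: Under H0, H ~ chi^2(3); p-value = 0.254529.
Step 6: alpha = 0.1. fail to reject H0.

H = 4.0650, df = 3, p = 0.254529, fail to reject H0.


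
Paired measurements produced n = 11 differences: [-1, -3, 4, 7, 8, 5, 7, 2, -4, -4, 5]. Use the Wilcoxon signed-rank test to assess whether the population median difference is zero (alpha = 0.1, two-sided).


Step 1: Drop any zero differences (none here) and take |d_i|.
|d| = [1, 3, 4, 7, 8, 5, 7, 2, 4, 4, 5]
Step 2: Midrank |d_i| (ties get averaged ranks).
ranks: |1|->1, |3|->3, |4|->5, |7|->9.5, |8|->11, |5|->7.5, |7|->9.5, |2|->2, |4|->5, |4|->5, |5|->7.5
Step 3: Attach original signs; sum ranks with positive sign and with negative sign.
W+ = 5 + 9.5 + 11 + 7.5 + 9.5 + 2 + 7.5 = 52
W- = 1 + 3 + 5 + 5 = 14
(Check: W+ + W- = 66 should equal n(n+1)/2 = 66.)
Step 4: Test statistic W = min(W+, W-) = 14.
Step 5: Ties in |d|, so use the tie-corrected normal approximation.
        E[W] = n(n+1)/4 = 11*12/4 = 33.
        Tie groups: |d|=4 (t=3), |d|=5 (t=2), |d|=7 (t=2); sum(t^3 - t) = 36.
        Var[W] = n(n+1)(2n+1)/24 - sum(t^3-t)/48 = 3036/24 - 36/48 = 125.75.
        z = (W - E[W]) / sqrt(Var[W]) = (14 - 33) / 11.2138 = -1.6943.
        Two-sided p = 2*Phi(z) = 0.090201.
Step 6: alpha = 0.1. reject H0.

W+ = 52, W- = 14, W = min = 14, p = 0.090201, reject H0.


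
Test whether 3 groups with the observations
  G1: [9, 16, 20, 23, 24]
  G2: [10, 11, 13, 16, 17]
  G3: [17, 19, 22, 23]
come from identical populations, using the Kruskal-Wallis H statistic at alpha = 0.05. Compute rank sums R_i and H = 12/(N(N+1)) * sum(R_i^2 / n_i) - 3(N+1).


Step 1: Combine all N = 14 observations and assign midranks.
sorted (value, group, rank): (9,G1,1), (10,G2,2), (11,G2,3), (13,G2,4), (16,G1,5.5), (16,G2,5.5), (17,G2,7.5), (17,G3,7.5), (19,G3,9), (20,G1,10), (22,G3,11), (23,G1,12.5), (23,G3,12.5), (24,G1,14)
Step 2: Sum ranks within each group.
R_1 = 43 (n_1 = 5)
R_2 = 22 (n_2 = 5)
R_3 = 40 (n_3 = 4)
Step 3: H = 12/(N(N+1)) * sum(R_i^2/n_i) - 3(N+1)
     = 12/(14*15) * (43^2/5 + 22^2/5 + 40^2/4) - 3*15
     = 0.057143 * 866.6 - 45
     = 4.520000.
Step 4: Ties present; correction factor C = 1 - 18/(14^3 - 14) = 0.993407. Corrected H = 4.520000 / 0.993407 = 4.550000.
Step 5: Under H0, H ~ chi^2(2); p-value = 0.102797.
Step 6: alpha = 0.05. fail to reject H0.

H = 4.5500, df = 2, p = 0.102797, fail to reject H0.


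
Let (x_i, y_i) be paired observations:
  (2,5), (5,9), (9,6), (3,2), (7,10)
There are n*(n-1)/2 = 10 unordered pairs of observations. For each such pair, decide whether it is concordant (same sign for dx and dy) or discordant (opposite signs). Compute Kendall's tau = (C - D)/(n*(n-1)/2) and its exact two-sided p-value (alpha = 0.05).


Step 1: Enumerate the 10 unordered pairs (i,j) with i<j and classify each by sign(x_j-x_i) * sign(y_j-y_i).
  (1,2):dx=+3,dy=+4->C; (1,3):dx=+7,dy=+1->C; (1,4):dx=+1,dy=-3->D; (1,5):dx=+5,dy=+5->C
  (2,3):dx=+4,dy=-3->D; (2,4):dx=-2,dy=-7->C; (2,5):dx=+2,dy=+1->C; (3,4):dx=-6,dy=-4->C
  (3,5):dx=-2,dy=+4->D; (4,5):dx=+4,dy=+8->C
Step 2: C = 7, D = 3, total pairs = 10.
Step 3: tau = (C - D)/(n(n-1)/2) = (7 - 3)/10 = 0.400000.
Step 4: Exact two-sided p-value (enumerate n! = 120 permutations of y under H0): p = 0.483333.
Step 5: alpha = 0.05. fail to reject H0.

tau_b = 0.4000 (C=7, D=3), p = 0.483333, fail to reject H0.


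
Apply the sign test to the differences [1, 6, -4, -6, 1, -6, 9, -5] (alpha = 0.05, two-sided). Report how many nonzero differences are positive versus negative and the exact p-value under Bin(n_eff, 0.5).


Step 1: Discard zero differences. Original n = 8; n_eff = number of nonzero differences = 8.
Nonzero differences (with sign): +1, +6, -4, -6, +1, -6, +9, -5
Step 2: Count signs: positive = 4, negative = 4.
Step 3: Under H0: P(positive) = 0.5, so the number of positives S ~ Bin(8, 0.5).
Step 4: Two-sided exact p-value = sum of Bin(8,0.5) probabilities at or below the observed probability = 1.000000.
Step 5: alpha = 0.05. fail to reject H0.

n_eff = 8, pos = 4, neg = 4, p = 1.000000, fail to reject H0.


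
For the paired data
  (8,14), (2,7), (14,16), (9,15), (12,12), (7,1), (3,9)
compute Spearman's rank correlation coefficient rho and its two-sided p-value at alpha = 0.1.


Step 1: Rank x and y separately (midranks; no ties here).
rank(x): 8->4, 2->1, 14->7, 9->5, 12->6, 7->3, 3->2
rank(y): 14->5, 7->2, 16->7, 15->6, 12->4, 1->1, 9->3
Step 2: d_i = R_x(i) - R_y(i); compute d_i^2.
  (4-5)^2=1, (1-2)^2=1, (7-7)^2=0, (5-6)^2=1, (6-4)^2=4, (3-1)^2=4, (2-3)^2=1
sum(d^2) = 12.
Step 3: rho = 1 - 6*12 / (7*(7^2 - 1)) = 1 - 72/336 = 0.785714.
Step 4: Under H0, t = rho * sqrt((n-2)/(1-rho^2)) = 2.8402 ~ t(5).
Step 5: Two-sided p-value from the t-distribution with 5 df = 0.036238.
Step 6: alpha = 0.1. reject H0.

rho = 0.7857, p = 0.036238, reject H0 at alpha = 0.1.
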